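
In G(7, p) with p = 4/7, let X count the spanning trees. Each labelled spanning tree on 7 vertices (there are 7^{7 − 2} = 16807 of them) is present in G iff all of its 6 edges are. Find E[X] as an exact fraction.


K_7 has 7^{7 − 2} = 16807 labelled spanning trees.
For each such spanning tree H, let X_H = 1 if all 6 edges of H are present in G. Then P[X_H = 1] = p^{6} = (4/7)^{6} = 4096/117649.
By linearity of expectation: E[X] = Σ_H E[X_H] = 16807 · p^{6} = 16807 · 4096/117649 = 4096/7.
Numerically: E[X] ≈ 585.14.

E[X] = 16807 · (4/7)^{6} = 4096/7 ≈ 585.14.


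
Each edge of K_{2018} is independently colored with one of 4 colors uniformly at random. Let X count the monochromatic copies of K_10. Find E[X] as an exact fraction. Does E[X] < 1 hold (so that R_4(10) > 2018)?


E[X] = C(2018, 10) · 4^{1 − 45} = 301820606687612220663963508 · 4^{−44} = 301820606687612220663963508/309485009821345068724781056.
As a reduced fraction: E[X] = 75455151671903055165990877/77371252455336267181195264 ≈ 0.975.
Is E[X] < 1? YES.
Since E[X] < 1, there exists a 4-coloring of K_{2018} with no monochromatic K_10; hence R_4(10) > 2018.

E[X] = 75455151671903055165990877/77371252455336267181195264 ≈ 0.975; E[X] < 1, so R_4(10) > 2018.


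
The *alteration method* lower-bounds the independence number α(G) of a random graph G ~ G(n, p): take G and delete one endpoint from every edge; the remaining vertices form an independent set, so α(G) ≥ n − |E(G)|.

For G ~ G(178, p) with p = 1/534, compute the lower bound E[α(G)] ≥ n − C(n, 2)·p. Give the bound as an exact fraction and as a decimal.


E[|E(G)|] = C(178, 2)·p = 15753 · (1/534) = 59/2.
E[α(G)] ≥ n − E[|E(G)|] = 178 − 59/2 = 297/2.
Numerically: ≈ 148.50000.
(This is only a lower bound; the true E[α(G)] may be larger.)

E[α(G)] ≥ 297/2 ≈ 148.50000.


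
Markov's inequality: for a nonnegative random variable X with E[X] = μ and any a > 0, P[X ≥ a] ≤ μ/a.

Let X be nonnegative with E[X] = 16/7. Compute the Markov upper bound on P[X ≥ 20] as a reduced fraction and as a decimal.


μ = E[X] = 16/7, a = 20.
Markov: P[X ≥ 20] ≤ μ/a = (16/7)/20 = 4/35.
Numerically: ≈ 0.1143.
(Since a = 20 > μ = 2.2857, the bound 4/35 is < 1 and informative.)

P[X ≥ 20] ≤ 4/35 ≈ 0.1143.


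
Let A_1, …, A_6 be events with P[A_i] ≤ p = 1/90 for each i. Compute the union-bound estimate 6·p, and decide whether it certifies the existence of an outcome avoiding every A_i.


Union bound: P[∪_{i=1}^{6} A_i] ≤ Σ_i P[A_i] ≤ 6·p = 6·(1/90) = 1/15.
Numerically: 1/15 ≈ 0.06667.
Is 1/15 < 1? YES.
Since P[∪ A_i] ≤ 1/15 < 1, the complement has P[∩ A_i^c] ≥ 1 − 1/15 = 14/15 > 0, so some outcome avoids every A_i.

6·p = 1/15 ≈ 0.06667; existence CERTIFIED by the union bound.


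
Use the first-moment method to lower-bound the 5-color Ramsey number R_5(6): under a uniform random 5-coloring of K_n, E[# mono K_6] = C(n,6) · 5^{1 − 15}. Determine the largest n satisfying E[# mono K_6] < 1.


We need C(n, 6) · 5^{1 − 15} < 1, i.e. C(n, 6) < 5^{15 − 1} = 6103515625.
Check values of n near the boundary:
  n = 129: C(129, 6) = 5688177600; 5688177600 < 6103515625? YES
  n = 130: C(130, 6) = 5963412000; 5963412000 < 6103515625? YES
  n = 131: C(131, 6) = 6249655776; 6249655776 < 6103515625? NO
The largest n with C(n, 6) < 6103515625 is n = 130 (where E[X] = 47707296/48828125 ≈ 0.97705). Hence R_5(6) > 130, i.e. R_5(6) ≥ 131.

Largest n = 130; hence R_5(6) > 130.


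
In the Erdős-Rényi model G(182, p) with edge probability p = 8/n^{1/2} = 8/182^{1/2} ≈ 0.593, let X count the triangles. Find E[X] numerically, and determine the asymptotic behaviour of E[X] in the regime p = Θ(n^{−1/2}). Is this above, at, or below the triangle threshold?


Number of potential triangles: C(182, 3) = 988260.
Each occurs with probability p³ ≈ (0.593)³ ≈ 2.0852728e-01.
By linearity: E[X] = C(182, 3)·p³ ≈ 988260 · 2.0852728e-01 ≈ 206079.17002.
Since α = 1/2 < 1, p = c/n^{1/2} ≫ 1/n is above the triangle threshold p ~ 1/n. Asymptotically E[X] ~ (c³/6)·n^{3(1−α)} = (8³/6)·n^{1.5} → ∞; triangles are abundant w.h.p.

E[X] ≈ 206079.17002; in regime p = Θ(1/n^{1/2}) E[X] diverges (above the triangle threshold p ~ 1/n).


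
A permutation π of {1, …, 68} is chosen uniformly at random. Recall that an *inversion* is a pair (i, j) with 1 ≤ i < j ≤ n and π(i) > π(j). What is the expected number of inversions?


Write X = Σ X_I over the C(68, 2) = 2278 pairs i < j, with X_I the indicator of one inversion.
There are 2278 indicators.
For each fixed pair i < j, the values π(i) and π(j) are two distinct elements of {1, …, 68} in uniformly random order; by symmetry P[π(i) > π(j)] = 1/2.
By linearity: E[X] = 2278 · (1/2) = C(68, 2) · (1/2) = 2278/2 = 1139 ≈ 1139.0000.

E[X] = 1139 = 1139.0000.


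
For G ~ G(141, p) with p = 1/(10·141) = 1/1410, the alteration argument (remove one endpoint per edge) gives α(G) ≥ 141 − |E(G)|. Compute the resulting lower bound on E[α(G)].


E[|E(G)|] = C(141, 2)·p = 9870 · (1/1410) = 7.
E[α(G)] ≥ n − E[|E(G)|] = 141 − 7 = 134.
Numerically: ≈ 134.000000.
(This is only a lower bound; the true E[α(G)] may be larger.)

E[α(G)] ≥ 134 ≈ 134.000000.


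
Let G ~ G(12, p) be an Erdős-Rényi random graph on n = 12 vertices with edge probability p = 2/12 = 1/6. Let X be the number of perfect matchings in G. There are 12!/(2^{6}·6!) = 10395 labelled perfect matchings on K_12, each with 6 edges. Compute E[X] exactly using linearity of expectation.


K_12 has 12!/(2^{6}·6!) = 10395 labelled perfect matchings.
For each such perfect matching H, let X_H = 1 if all 6 edges of H are present in G. Then P[X_H = 1] = p^{6} = (1/6)^{6} = 1/46656.
By linearity of expectation: E[X] = Σ_H E[X_H] = 10395 · p^{6} = 10395 · 1/46656 = 385/1728.
Numerically: E[X] ≈ 0.223.

E[X] = 10395 · (1/6)^{6} = 385/1728 ≈ 0.223.


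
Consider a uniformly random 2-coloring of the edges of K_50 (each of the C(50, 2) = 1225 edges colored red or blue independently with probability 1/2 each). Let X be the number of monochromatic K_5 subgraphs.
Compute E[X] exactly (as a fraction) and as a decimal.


Let X = Σ_S X_S over the C(50, 5) = 2118760 subsets S of size 5, where X_S = 1 if the K_5 on S is monochromatic.
For a fixed S, the K_5 on S has C(5, 2) = 10 edges. P[all 10 edges red] = (1/2)^10, and likewise for blue, so P[monochromatic] = 2·(1/2)^10 = 2^{1 − 10} = 1/512.
By linearity: E[X] = C(50, 5) · 2^{1 − 10} = 2118760 · 1/512 = 264845/64.
Numerically: E[X] ≈ 4138.203125.

E[X] = C(50,5)·2^(1−C(5,2)) = 264845/64 ≈ 4138.203125.


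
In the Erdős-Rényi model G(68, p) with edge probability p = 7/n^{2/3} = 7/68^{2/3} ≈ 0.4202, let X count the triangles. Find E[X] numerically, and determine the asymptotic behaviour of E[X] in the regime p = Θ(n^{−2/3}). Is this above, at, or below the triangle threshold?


Number of potential triangles: C(68, 3) = 50116.
Each occurs with probability p³ ≈ (0.4202)³ ≈ 7.417820e-02.
By linearity: E[X] = C(68, 3)·p³ ≈ 50116 · 7.417820e-02 ≈ 3717.5147.
Since α = 2/3 < 1, p = c/n^{2/3} ≫ 1/n is above the triangle threshold p ~ 1/n. Asymptotically E[X] ~ (c³/6)·n^{3(1−α)} = (7³/6)·n^{1} → ∞; triangles are abundant w.h.p.

E[X] ≈ 3717.5147; in regime p = Θ(1/n^{2/3}) E[X] diverges (above the triangle threshold p ~ 1/n).


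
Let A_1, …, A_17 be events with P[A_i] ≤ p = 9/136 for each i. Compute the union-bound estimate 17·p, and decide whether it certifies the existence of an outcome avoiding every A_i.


Union bound: P[∪_{i=1}^{17} A_i] ≤ Σ_i P[A_i] ≤ 17·p = 17·(9/136) = 9/8.
Numerically: 9/8 ≈ 1.125.
Is 9/8 < 1? NO.
Since the bound 9/8 is ≥ 1, the union bound is uninformative here; it does NOT by itself certify existence.

17·p = 9/8 ≈ 1.125; existence NOT certified by the union bound.


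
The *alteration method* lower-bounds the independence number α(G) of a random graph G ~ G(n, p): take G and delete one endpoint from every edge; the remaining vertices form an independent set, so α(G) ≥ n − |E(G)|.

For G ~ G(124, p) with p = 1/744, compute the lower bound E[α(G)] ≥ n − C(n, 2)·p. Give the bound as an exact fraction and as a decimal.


E[|E(G)|] = C(124, 2)·p = 7626 · (1/744) = 41/4.
E[α(G)] ≥ n − E[|E(G)|] = 124 − 41/4 = 455/4.
Numerically: ≈ 113.750.
(This is only a lower bound; the true E[α(G)] may be larger.)

E[α(G)] ≥ 455/4 ≈ 113.750.


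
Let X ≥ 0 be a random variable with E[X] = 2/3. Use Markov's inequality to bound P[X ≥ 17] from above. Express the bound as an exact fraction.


μ = E[X] = 2/3, a = 17.
Markov: P[X ≥ 17] ≤ μ/a = (2/3)/17 = 2/51.
Numerically: ≈ 0.039.
(Since a = 17 > μ = 0.667, the bound 2/51 is < 1 and informative.)

P[X ≥ 17] ≤ 2/51 ≈ 0.039.


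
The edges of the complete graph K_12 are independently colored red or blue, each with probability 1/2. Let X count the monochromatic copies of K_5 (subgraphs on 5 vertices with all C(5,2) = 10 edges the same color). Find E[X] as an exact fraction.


Let X = Σ_S X_S over the C(12, 5) = 792 subsets S of size 5, where X_S = 1 if the K_5 on S is monochromatic.
For a fixed S, the K_5 on S has C(5, 2) = 10 edges. P[all 10 edges red] = (1/2)^10, and likewise for blue, so P[monochromatic] = 2·(1/2)^10 = 2^{1 − 10} = 1/512.
By linearity of expectation: E[X] = C(12, 5) · 2^{1 − 10} = 792 · 1/512 = 99/64.
Numerically: E[X] ≈ 1.547.

E[X] = C(12,5)·2^(1−C(5,2)) = 99/64 ≈ 1.547.


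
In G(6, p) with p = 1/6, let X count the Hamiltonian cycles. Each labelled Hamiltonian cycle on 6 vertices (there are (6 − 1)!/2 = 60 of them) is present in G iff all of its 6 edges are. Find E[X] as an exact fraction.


K_6 has (6 − 1)!/2 = 60 labelled Hamiltonian cycles.
For each such Hamiltonian cycle H, let X_H = 1 if all 6 edges of H are present in G. Then P[X_H = 1] = p^{6} = (1/6)^{6} = 1/46656.
By linearity of expectation: E[X] = Σ_H E[X_H] = 60 · p^{6} = 60 · 1/46656 = 5/3888.
Numerically: E[X] ≈ 0.00128601.

E[X] = 60 · (1/6)^{6} = 5/3888 ≈ 0.00128601.


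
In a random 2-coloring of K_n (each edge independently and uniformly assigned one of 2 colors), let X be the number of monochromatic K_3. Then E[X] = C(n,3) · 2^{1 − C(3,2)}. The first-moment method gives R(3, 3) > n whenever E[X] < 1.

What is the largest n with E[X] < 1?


We need C(n, 3) · 2^{1 − 3} < 1, i.e. C(n, 3) < 2^{3 − 1} = 4.
Check values of n near the boundary:
  n = 3: C(3, 3) = 1; 1 < 4? YES
  n = 4: C(4, 3) = 4; 4 < 4? NO
  n = 5: C(5, 3) = 10; 10 < 4? NO
The largest n with C(n, 3) < 4 is n = 3 (where E[X] = 1/4 ≈ 0.250000). Hence R(3, 3) > 3, i.e. R(3, 3) ≥ 4.

Largest n = 3; hence R(3, 3) > 3.


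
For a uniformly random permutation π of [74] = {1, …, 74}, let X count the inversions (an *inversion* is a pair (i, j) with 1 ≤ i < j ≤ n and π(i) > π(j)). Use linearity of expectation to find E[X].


Write X = Σ X_I over the C(74, 2) = 2701 pairs i < j, with X_I the indicator of one inversion.
There are 2701 indicators.
For each fixed pair i < j, the values π(i) and π(j) are two distinct elements of {1, …, 74} in uniformly random order; by symmetry P[π(i) > π(j)] = 1/2.
By linearity: E[X] = 2701 · (1/2) = C(74, 2) · (1/2) = 2701/2 = 2701/2 ≈ 1350.500000.

E[X] = 2701/2 = 1350.500000.


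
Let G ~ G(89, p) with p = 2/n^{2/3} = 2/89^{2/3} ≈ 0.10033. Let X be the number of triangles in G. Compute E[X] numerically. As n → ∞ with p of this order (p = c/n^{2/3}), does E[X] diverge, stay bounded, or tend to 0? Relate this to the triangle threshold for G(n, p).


Number of potential triangles: C(89, 3) = 113564.
Each occurs with probability p³ ≈ (0.10033)³ ≈ 1.0099735e-03.
By linearity: E[X] = C(89, 3)·p³ ≈ 113564 · 1.0099735e-03 ≈ 114.69663.
Since α = 2/3 < 1, p = c/n^{2/3} ≫ 1/n is above the triangle threshold p ~ 1/n. Asymptotically E[X] ~ (c³/6)·n^{3(1−α)} = (2³/6)·n^{1} → ∞; triangles are abundant w.h.p.

E[X] ≈ 114.69663; in regime p = Θ(1/n^{2/3}) E[X] diverges (above the triangle threshold p ~ 1/n).


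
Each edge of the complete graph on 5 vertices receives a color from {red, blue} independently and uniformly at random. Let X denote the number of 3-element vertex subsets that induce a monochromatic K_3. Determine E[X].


Let X = Σ_S X_S over the C(5, 3) = 10 subsets S of size 3, where X_S = 1 if the K_3 on S is monochromatic.
For a fixed S, the K_3 on S has C(3, 2) = 3 edges. P[all 3 edges red] = (1/2)^3, and likewise for blue, so P[monochromatic] = 2·(1/2)^3 = 2^{1 − 3} = 1/4.
Summing: E[X] = C(5, 3) · 2^{1 − 3} = 10 · 1/4 = 5/2.
Numerically: E[X] ≈ 2.5000.

E[X] = C(5,3)·2^(1−C(3,2)) = 5/2 ≈ 2.5000.


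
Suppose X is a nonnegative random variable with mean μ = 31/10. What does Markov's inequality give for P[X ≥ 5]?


μ = E[X] = 31/10, a = 5.
Markov: P[X ≥ 5] ≤ μ/a = (31/10)/5 = 31/50.
Numerically: ≈ 0.62000.
(Since a = 5 > μ = 3.10000, the bound 31/50 is < 1 and informative.)

P[X ≥ 5] ≤ 31/50 ≈ 0.62000.


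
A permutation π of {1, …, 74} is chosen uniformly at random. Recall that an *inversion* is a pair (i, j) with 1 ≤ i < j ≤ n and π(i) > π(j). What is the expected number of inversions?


Write X = Σ X_I over the C(74, 2) = 2701 pairs i < j, with X_I the indicator of one inversion.
There are 2701 indicators.
For each fixed pair i < j, the values π(i) and π(j) are two distinct elements of {1, …, 74} in uniformly random order; by symmetry P[π(i) > π(j)] = 1/2.
By linearity: E[X] = 2701 · (1/2) = C(74, 2) · (1/2) = 2701/2 = 2701/2 ≈ 1350.5000.

E[X] = 2701/2 = 1350.5000.


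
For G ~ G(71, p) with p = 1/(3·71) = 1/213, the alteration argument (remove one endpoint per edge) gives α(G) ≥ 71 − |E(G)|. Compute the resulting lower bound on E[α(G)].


E[|E(G)|] = C(71, 2)·p = 2485 · (1/213) = 35/3.
E[α(G)] ≥ n − E[|E(G)|] = 71 − 35/3 = 178/3.
Numerically: ≈ 59.33333.
(This is only a lower bound; the true E[α(G)] may be larger.)

E[α(G)] ≥ 178/3 ≈ 59.33333.


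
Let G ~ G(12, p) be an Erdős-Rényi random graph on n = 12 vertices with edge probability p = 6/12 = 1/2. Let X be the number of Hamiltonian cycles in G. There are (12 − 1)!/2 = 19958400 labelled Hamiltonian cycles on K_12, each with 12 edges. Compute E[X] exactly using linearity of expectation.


K_12 has (12 − 1)!/2 = 19958400 labelled Hamiltonian cycles.
For each such Hamiltonian cycle H, let X_H = 1 if all 12 edges of H are present in G. Then P[X_H = 1] = p^{12} = (1/2)^{12} = 1/4096.
Summing the indicators: E[X] = Σ_H E[X_H] = 19958400 · p^{12} = 19958400 · 1/4096 = 155925/32.
Numerically: E[X] ≈ 4872.66.

E[X] = 19958400 · (1/2)^{12} = 155925/32 ≈ 4872.66.


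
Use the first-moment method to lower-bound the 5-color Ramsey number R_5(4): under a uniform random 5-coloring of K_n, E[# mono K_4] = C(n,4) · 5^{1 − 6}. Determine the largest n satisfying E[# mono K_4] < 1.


We need C(n, 4) · 5^{1 − 6} < 1, i.e. C(n, 4) < 5^{6 − 1} = 3125.
Check values of n near the boundary:
  n = 14: C(14, 4) = 1001; 1001 < 3125? YES
  n = 15: C(15, 4) = 1365; 1365 < 3125? YES
  n = 16: C(16, 4) = 1820; 1820 < 3125? YES
  n = 17: C(17, 4) = 2380; 2380 < 3125? YES
  n = 18: C(18, 4) = 3060; 3060 < 3125? YES
  n = 19: C(19, 4) = 3876; 3876 < 3125? NO
  n = 20: C(20, 4) = 4845; 4845 < 3125? NO
  n = 21: C(21, 4) = 5985; 5985 < 3125? NO
The largest n with C(n, 4) < 3125 is n = 18 (where E[X] = 612/625 ≈ 0.9792000). Hence R_5(4) > 18, i.e. R_5(4) ≥ 19.

Largest n = 18; hence R_5(4) > 18.


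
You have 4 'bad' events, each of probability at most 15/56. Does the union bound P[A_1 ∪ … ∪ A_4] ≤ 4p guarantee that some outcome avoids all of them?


Union bound: P[∪_{i=1}^{4} A_i] ≤ Σ_i P[A_i] ≤ 4·p = 4·(15/56) = 15/14.
Numerically: 15/14 ≈ 1.0714286.
Is 15/14 < 1? NO.
Since the bound 15/14 is ≥ 1, the union bound is uninformative here; it does NOT by itself certify existence.

4·p = 15/14 ≈ 1.0714286; existence NOT certified by the union bound.


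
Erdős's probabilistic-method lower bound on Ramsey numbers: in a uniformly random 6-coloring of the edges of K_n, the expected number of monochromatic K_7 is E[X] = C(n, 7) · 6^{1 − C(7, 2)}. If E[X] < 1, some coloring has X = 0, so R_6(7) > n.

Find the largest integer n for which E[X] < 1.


We need C(n, 7) · 6^{1 − 21} < 1, i.e. C(n, 7) < 6^{21 − 1} = 3656158440062976.
Check values of n near the boundary:
  n = 566: C(566, 7) = 3557206237959440; 3557206237959440 < 3656158440062976? YES
  n = 567: C(567, 7) = 3601671315933933; 3601671315933933 < 3656158440062976? YES
  n = 568: C(568, 7) = 3646611956239704; 3646611956239704 < 3656158440062976? YES
  n = 569: C(569, 7) = 3692032389858348; 3692032389858348 < 3656158440062976? NO
  n = 570: C(570, 7) = 3737936877831720; 3737936877831720 < 3656158440062976? NO
  n = 571: C(571, 7) = 3784329711421830; 3784329711421830 < 3656158440062976? NO
The largest n with C(n, 7) < 3656158440062976 is n = 568 (where E[X] = 16882462760369/16926659444736 ≈ 0.997). Hence R_6(7) > 568, i.e. R_6(7) ≥ 569.

Largest n = 568; hence R_6(7) > 568.


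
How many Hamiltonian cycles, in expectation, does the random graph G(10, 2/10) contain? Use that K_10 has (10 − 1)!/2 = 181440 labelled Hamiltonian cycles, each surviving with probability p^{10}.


K_10 has (10 − 1)!/2 = 181440 labelled Hamiltonian cycles.
For each such Hamiltonian cycle H, let X_H = 1 if all 10 edges of H are present in G. Then P[X_H = 1] = p^{10} = (1/5)^{10} = 1/9765625.
By linearity: E[X] = Σ_H E[X_H] = 181440 · p^{10} = 181440 · 1/9765625 = 36288/1953125.
Numerically: E[X] ≈ 0.0186.

E[X] = 181440 · (1/5)^{10} = 36288/1953125 ≈ 0.0186.


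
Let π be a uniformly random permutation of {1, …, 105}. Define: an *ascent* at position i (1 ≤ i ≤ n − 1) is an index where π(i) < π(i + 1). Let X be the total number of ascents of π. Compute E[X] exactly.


Write X = Σ X_I over i = 1, …, 104, with X_I the indicator of one ascent.
There are 104 indicators.
For each fixed i, the pair (π(i), π(i+1)) is a uniformly random ordered pair of distinct values from {1, …, 105}; by symmetry P[π(i) < π(i+1)] = 1/2.
By linearity: E[X] = 104 · (1/2) = (105 − 1) · (1/2) = 52 ≈ 52.000.

E[X] = 52 = 52.000.


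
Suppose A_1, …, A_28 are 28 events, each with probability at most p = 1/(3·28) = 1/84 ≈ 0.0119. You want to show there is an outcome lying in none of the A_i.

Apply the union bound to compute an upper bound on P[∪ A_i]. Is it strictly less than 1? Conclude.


Union bound: P[∪_{i=1}^{28} A_i] ≤ Σ_i P[A_i] ≤ 28·p = 28·(1/84) = 1/3.
Numerically: 1/3 ≈ 0.3333.
Is 1/3 < 1? YES.
Since P[∪ A_i] ≤ 1/3 < 1, the complement has P[∩ A_i^c] ≥ 1 − 1/3 = 2/3 > 0, so some outcome avoids every A_i.

28·p = 1/3 ≈ 0.3333; existence CERTIFIED by the union bound.


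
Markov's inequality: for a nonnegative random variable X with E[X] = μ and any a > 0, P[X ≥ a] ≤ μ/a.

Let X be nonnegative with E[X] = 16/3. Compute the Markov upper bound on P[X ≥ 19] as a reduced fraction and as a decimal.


μ = E[X] = 16/3, a = 19.
Markov: P[X ≥ 19] ≤ μ/a = (16/3)/19 = 16/57.
Numerically: ≈ 0.280702.
(Since a = 19 > μ = 5.333333, the bound 16/57 is < 1 and informative.)

P[X ≥ 19] ≤ 16/57 ≈ 0.280702.


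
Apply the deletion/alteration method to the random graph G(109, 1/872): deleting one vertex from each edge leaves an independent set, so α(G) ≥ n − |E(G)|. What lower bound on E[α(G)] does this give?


E[|E(G)|] = C(109, 2)·p = 5886 · (1/872) = 27/4.
E[α(G)] ≥ n − E[|E(G)|] = 109 − 27/4 = 409/4.
Numerically: ≈ 102.250.
(This is only a lower bound; the true E[α(G)] may be larger.)

E[α(G)] ≥ 409/4 ≈ 102.250.


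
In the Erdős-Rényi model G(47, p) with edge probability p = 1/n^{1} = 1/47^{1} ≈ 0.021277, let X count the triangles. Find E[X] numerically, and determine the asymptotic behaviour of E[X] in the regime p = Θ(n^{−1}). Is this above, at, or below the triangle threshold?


Number of potential triangles: C(47, 3) = 16215.
Each occurs with probability p³ ≈ (0.021277)³ ≈ 9.6317772e-06.
By linearity: E[X] = C(47, 3)·p³ ≈ 16215 · 9.6317772e-06 ≈ 0.15618.
Here α = 1, so p = 1/n is exactly at the triangle threshold p ~ 1/n. Asymptotically E[X] → c³/6 = 1³/6 = 1/6 ≈ 0.16667, a bounded constant. In this regime the triangle count is asymptotically Poisson(c³/6).

E[X] ≈ 0.15618; in regime p = Θ(1/n^{1}) E[X] stays bounded (at the triangle threshold p ~ 1/n).


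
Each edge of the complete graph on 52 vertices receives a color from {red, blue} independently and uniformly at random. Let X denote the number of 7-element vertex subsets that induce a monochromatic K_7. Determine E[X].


Let X = Σ_S X_S over the C(52, 7) = 133784560 subsets S of size 7, where X_S = 1 if the K_7 on S is monochromatic.
For a fixed S, the K_7 on S has C(7, 2) = 21 edges. P[all 21 edges red] = (1/2)^21, and likewise for blue, so P[monochromatic] = 2·(1/2)^21 = 2^{1 − 21} = 1/1048576.
By linearity of expectation: E[X] = C(52, 7) · 2^{1 − 21} = 133784560 · 1/1048576 = 8361535/65536.
Numerically: E[X] ≈ 127.5869.

E[X] = C(52,7)·2^(1−C(7,2)) = 8361535/65536 ≈ 127.5869.


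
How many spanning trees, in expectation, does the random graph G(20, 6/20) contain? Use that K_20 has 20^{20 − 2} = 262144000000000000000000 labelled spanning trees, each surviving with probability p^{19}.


K_20 has 20^{20 − 2} = 262144000000000000000000 labelled spanning trees.
For each such spanning tree H, let X_H = 1 if all 19 edges of H are present in G. Then P[X_H = 1] = p^{19} = (3/10)^{19} = 1162261467/10000000000000000000.
By linearity: E[X] = Σ_H E[X_H] = 262144000000000000000000 · p^{19} = 262144000000000000000000 · 1162261467/10000000000000000000 = 152339935002624/5.
Numerically: E[X] ≈ 3.047e+13.

E[X] = 262144000000000000000000 · (3/10)^{19} = 152339935002624/5 ≈ 3.047e+13.


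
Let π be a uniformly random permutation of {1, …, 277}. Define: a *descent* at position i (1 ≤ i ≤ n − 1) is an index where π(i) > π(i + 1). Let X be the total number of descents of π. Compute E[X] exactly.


Write X = Σ X_I over i = 1, …, 276, with X_I the indicator of one descent.
There are 276 indicators.
For each fixed i, the pair (π(i), π(i+1)) is a uniformly random ordered pair of distinct values from {1, …, 277}; by symmetry P[π(i) > π(i+1)] = 1/2.
By linearity: E[X] = 276 · (1/2) = (277 − 1) · (1/2) = 138 ≈ 138.000000.

E[X] = 138 = 138.000000.


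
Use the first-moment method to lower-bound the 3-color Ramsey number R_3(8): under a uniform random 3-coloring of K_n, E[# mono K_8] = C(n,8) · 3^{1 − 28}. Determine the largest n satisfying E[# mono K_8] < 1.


We need C(n, 8) · 3^{1 − 28} < 1, i.e. C(n, 8) < 3^{28 − 1} = 7625597484987.
Check values of n near the boundary:
  n = 153: C(153, 8) = 6183023199255; 6183023199255 < 7625597484987? YES
  n = 154: C(154, 8) = 6521818990995; 6521818990995 < 7625597484987? YES
  n = 155: C(155, 8) = 6876747915675; 6876747915675 < 7625597484987? YES
  n = 156: C(156, 8) = 7248464019225; 7248464019225 < 7625597484987? YES
  n = 157: C(157, 8) = 7637643295425; 7637643295425 < 7625597484987? NO
  n = 158: C(158, 8) = 8044984271181; 8044984271181 < 7625597484987? NO
The largest n with C(n, 8) < 7625597484987 is n = 156 (where E[X] = 805384891025/847288609443 ≈ 0.950544). Hence R_3(8) > 156, i.e. R_3(8) ≥ 157.

Largest n = 156; hence R_3(8) > 156.


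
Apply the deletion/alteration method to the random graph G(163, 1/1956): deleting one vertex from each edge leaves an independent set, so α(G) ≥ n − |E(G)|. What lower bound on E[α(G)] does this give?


E[|E(G)|] = C(163, 2)·p = 13203 · (1/1956) = 27/4.
E[α(G)] ≥ n − E[|E(G)|] = 163 − 27/4 = 625/4.
Numerically: ≈ 156.2500.
(This is only a lower bound; the true E[α(G)] may be larger.)

E[α(G)] ≥ 625/4 ≈ 156.2500.


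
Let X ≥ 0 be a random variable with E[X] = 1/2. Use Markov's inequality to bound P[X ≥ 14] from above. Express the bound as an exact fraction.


μ = E[X] = 1/2, a = 14.
Markov: P[X ≥ 14] ≤ μ/a = (1/2)/14 = 1/28.
Numerically: ≈ 0.035714.
(Since a = 14 > μ = 0.500000, the bound 1/28 is < 1 and informative.)

P[X ≥ 14] ≤ 1/28 ≈ 0.035714.


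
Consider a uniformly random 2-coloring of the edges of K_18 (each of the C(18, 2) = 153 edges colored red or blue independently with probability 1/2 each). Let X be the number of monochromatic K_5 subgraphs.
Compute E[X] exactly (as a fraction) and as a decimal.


Let X = Σ_S X_S over the C(18, 5) = 8568 subsets S of size 5, where X_S = 1 if the K_5 on S is monochromatic.
For a fixed S, the K_5 on S has C(5, 2) = 10 edges. P[all 10 edges red] = (1/2)^10, and likewise for blue, so P[monochromatic] = 2·(1/2)^10 = 2^{1 − 10} = 1/512.
By linearity: E[X] = C(18, 5) · 2^{1 − 10} = 8568 · 1/512 = 1071/64.
Numerically: E[X] ≈ 16.73438.

E[X] = C(18,5)·2^(1−C(5,2)) = 1071/64 ≈ 16.73438.


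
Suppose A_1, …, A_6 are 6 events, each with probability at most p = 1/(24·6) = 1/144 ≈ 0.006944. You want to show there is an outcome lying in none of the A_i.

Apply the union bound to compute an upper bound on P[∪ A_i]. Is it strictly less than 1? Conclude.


Union bound: P[∪_{i=1}^{6} A_i] ≤ Σ_i P[A_i] ≤ 6·p = 6·(1/144) = 1/24.
Numerically: 1/24 ≈ 0.041667.
Is 1/24 < 1? YES.
Since P[∪ A_i] ≤ 1/24 < 1, the complement has P[∩ A_i^c] ≥ 1 − 1/24 = 23/24 > 0, so some outcome avoids every A_i.

6·p = 1/24 ≈ 0.041667; existence CERTIFIED by the union bound.


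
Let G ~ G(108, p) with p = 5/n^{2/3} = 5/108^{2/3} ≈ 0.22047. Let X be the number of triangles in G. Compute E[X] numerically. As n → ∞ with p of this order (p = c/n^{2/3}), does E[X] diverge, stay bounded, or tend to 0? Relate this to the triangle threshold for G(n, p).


Number of potential triangles: C(108, 3) = 204156.
Each occurs with probability p³ ≈ (0.22047)³ ≈ 1.0716735e-02.
By linearity: E[X] = C(108, 3)·p³ ≈ 204156 · 1.0716735e-02 ≈ 2187.88580.
Since α = 2/3 < 1, p = c/n^{2/3} ≫ 1/n is above the triangle threshold p ~ 1/n. Asymptotically E[X] ~ (c³/6)·n^{3(1−α)} = (5³/6)·n^{1} → ∞; triangles are abundant w.h.p.

E[X] ≈ 2187.88580; in regime p = Θ(1/n^{2/3}) E[X] diverges (above the triangle threshold p ~ 1/n).


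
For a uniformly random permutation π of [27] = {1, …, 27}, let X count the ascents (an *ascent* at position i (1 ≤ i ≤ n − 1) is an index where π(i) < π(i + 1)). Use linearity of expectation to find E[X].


Write X = Σ X_I over i = 1, …, 26, with X_I the indicator of one ascent.
There are 26 indicators.
For each fixed i, the pair (π(i), π(i+1)) is a uniformly random ordered pair of distinct values from {1, …, 27}; by symmetry P[π(i) < π(i+1)] = 1/2.
By linearity: E[X] = 26 · (1/2) = (27 − 1) · (1/2) = 13 ≈ 13.00000.

E[X] = 13 = 13.00000.


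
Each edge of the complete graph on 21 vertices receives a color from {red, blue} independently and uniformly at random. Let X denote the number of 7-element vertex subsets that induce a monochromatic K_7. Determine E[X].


Let X = Σ_S X_S over the C(21, 7) = 116280 subsets S of size 7, where X_S = 1 if the K_7 on S is monochromatic.
For a fixed S, the K_7 on S has C(7, 2) = 21 edges. P[all 21 edges red] = (1/2)^21, and likewise for blue, so P[monochromatic] = 2·(1/2)^21 = 2^{1 − 21} = 1/1048576.
By linearity: E[X] = C(21, 7) · 2^{1 − 21} = 116280 · 1/1048576 = 14535/131072.
Numerically: E[X] ≈ 0.111.

E[X] = C(21,7)·2^(1−C(7,2)) = 14535/131072 ≈ 0.111.


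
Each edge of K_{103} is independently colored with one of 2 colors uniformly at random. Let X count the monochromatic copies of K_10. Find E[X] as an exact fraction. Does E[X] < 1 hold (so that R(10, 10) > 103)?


E[X] = C(103, 10) · 2^{1 − 45} = 23591276125340 · 2^{−44} = 23591276125340/17592186044416.
As a reduced fraction: E[X] = 5897819031335/4398046511104 ≈ 1.3410088.
Is E[X] < 1? NO.
Since E[X] ≥ 1, the first-moment bound is inconclusive at n = 103; it does NOT by itself certify R(10, 10) > 103.

E[X] = 5897819031335/4398046511104 ≈ 1.3410088; E[X] ≥ 1; first-moment method inconclusive here.


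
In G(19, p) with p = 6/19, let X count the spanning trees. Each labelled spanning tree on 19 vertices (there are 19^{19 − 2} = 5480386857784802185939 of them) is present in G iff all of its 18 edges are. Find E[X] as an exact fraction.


K_19 has 19^{19 − 2} = 5480386857784802185939 labelled spanning trees.
For each such spanning tree H, let X_H = 1 if all 18 edges of H are present in G. Then P[X_H = 1] = p^{18} = (6/19)^{18} = 101559956668416/104127350297911241532841.
Summing the indicators: E[X] = Σ_H E[X_H] = 5480386857784802185939 · p^{18} = 5480386857784802185939 · 101559956668416/104127350297911241532841 = 101559956668416/19.
Numerically: E[X] ≈ 5.35e+12.

E[X] = 5480386857784802185939 · (6/19)^{18} = 101559956668416/19 ≈ 5.35e+12.


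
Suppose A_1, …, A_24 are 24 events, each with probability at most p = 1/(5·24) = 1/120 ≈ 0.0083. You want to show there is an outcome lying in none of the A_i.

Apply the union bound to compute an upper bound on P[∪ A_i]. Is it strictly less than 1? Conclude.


Union bound: P[∪_{i=1}^{24} A_i] ≤ Σ_i P[A_i] ≤ 24·p = 24·(1/120) = 1/5.
Numerically: 1/5 ≈ 0.2000.
Is 1/5 < 1? YES.
Since P[∪ A_i] ≤ 1/5 < 1, the complement has P[∩ A_i^c] ≥ 1 − 1/5 = 4/5 > 0, so some outcome avoids every A_i.

24·p = 1/5 ≈ 0.2000; existence CERTIFIED by the union bound.


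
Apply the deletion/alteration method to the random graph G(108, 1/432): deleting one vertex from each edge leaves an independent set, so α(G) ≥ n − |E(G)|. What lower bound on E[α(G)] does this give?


E[|E(G)|] = C(108, 2)·p = 5778 · (1/432) = 107/8.
E[α(G)] ≥ n − E[|E(G)|] = 108 − 107/8 = 757/8.
Numerically: ≈ 94.625.
(This is only a lower bound; the true E[α(G)] may be larger.)

E[α(G)] ≥ 757/8 ≈ 94.625.


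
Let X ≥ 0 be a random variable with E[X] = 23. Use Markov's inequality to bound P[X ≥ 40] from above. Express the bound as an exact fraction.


μ = E[X] = 23, a = 40.
Markov: P[X ≥ 40] ≤ μ/a = (23)/40 = 23/40.
Numerically: ≈ 0.575.
(Since a = 40 > μ = 23.000, the bound 23/40 is < 1 and informative.)

P[X ≥ 40] ≤ 23/40 ≈ 0.575.


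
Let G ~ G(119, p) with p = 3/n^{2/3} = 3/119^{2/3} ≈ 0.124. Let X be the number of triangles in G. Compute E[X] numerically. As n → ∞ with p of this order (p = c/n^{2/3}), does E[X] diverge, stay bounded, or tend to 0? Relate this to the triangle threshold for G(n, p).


Number of potential triangles: C(119, 3) = 273819.
Each occurs with probability p³ ≈ (0.124)³ ≈ 1.90665e-03.
By linearity: E[X] = C(119, 3)·p³ ≈ 273819 · 1.90665e-03 ≈ 522.076.
Since α = 2/3 < 1, p = c/n^{2/3} ≫ 1/n is above the triangle threshold p ~ 1/n. Asymptotically E[X] ~ (c³/6)·n^{3(1−α)} = (3³/6)·n^{1} → ∞; triangles are abundant w.h.p.

E[X] ≈ 522.076; in regime p = Θ(1/n^{2/3}) E[X] diverges (above the triangle threshold p ~ 1/n).


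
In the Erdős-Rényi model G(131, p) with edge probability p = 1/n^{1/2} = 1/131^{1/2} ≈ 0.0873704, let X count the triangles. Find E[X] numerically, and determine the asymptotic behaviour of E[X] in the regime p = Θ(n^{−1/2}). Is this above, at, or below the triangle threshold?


Number of potential triangles: C(131, 3) = 366145.
Each occurs with probability p³ ≈ (0.0873704)³ ≈ 6.66949662e-04.
By linearity: E[X] = C(131, 3)·p³ ≈ 366145 · 6.66949662e-04 ≈ 244.200284.
Since α = 1/2 < 1, p = c/n^{1/2} ≫ 1/n is above the triangle threshold p ~ 1/n. Asymptotically E[X] ~ (c³/6)·n^{3(1−α)} = (1³/6)·n^{1.5} → ∞; triangles are abundant w.h.p.

E[X] ≈ 244.200284; in regime p = Θ(1/n^{1/2}) E[X] diverges (above the triangle threshold p ~ 1/n).


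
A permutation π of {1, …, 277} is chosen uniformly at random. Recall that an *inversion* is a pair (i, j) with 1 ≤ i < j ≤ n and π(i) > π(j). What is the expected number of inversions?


Write X = Σ X_I over the C(277, 2) = 38226 pairs i < j, with X_I the indicator of one inversion.
There are 38226 indicators.
For each fixed pair i < j, the values π(i) and π(j) are two distinct elements of {1, …, 277} in uniformly random order; by symmetry P[π(i) > π(j)] = 1/2.
By linearity: E[X] = 38226 · (1/2) = C(277, 2) · (1/2) = 38226/2 = 19113 ≈ 19113.000.

E[X] = 19113 = 19113.000.


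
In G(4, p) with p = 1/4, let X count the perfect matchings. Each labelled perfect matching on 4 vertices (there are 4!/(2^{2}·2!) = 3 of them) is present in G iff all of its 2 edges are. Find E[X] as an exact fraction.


K_4 has 4!/(2^{2}·2!) = 3 labelled perfect matchings.
For each such perfect matching H, let X_H = 1 if all 2 edges of H are present in G. Then P[X_H = 1] = p^{2} = (1/4)^{2} = 1/16.
Summing the indicators: E[X] = Σ_H E[X_H] = 3 · p^{2} = 3 · 1/16 = 3/16.
Numerically: E[X] ≈ 0.188.

E[X] = 3 · (1/4)^{2} = 3/16 ≈ 0.188.


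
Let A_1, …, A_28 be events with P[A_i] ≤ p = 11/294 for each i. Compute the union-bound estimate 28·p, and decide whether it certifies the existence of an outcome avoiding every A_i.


Union bound: P[∪_{i=1}^{28} A_i] ≤ Σ_i P[A_i] ≤ 28·p = 28·(11/294) = 22/21.
Numerically: 22/21 ≈ 1.0476190.
Is 22/21 < 1? NO.
Since the bound 22/21 is ≥ 1, the union bound is uninformative here; it does NOT by itself certify existence.

28·p = 22/21 ≈ 1.0476190; existence NOT certified by the union bound.


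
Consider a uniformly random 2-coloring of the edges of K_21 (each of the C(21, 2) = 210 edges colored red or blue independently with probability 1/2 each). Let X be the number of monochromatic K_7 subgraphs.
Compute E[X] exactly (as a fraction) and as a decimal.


Let X = Σ_S X_S over the C(21, 7) = 116280 subsets S of size 7, where X_S = 1 if the K_7 on S is monochromatic.
For a fixed S, the K_7 on S has C(7, 2) = 21 edges. P[all 21 edges red] = (1/2)^21, and likewise for blue, so P[monochromatic] = 2·(1/2)^21 = 2^{1 − 21} = 1/1048576.
By linearity: E[X] = C(21, 7) · 2^{1 − 21} = 116280 · 1/1048576 = 14535/131072.
Numerically: E[X] ≈ 0.110893.

E[X] = C(21,7)·2^(1−C(7,2)) = 14535/131072 ≈ 0.110893.


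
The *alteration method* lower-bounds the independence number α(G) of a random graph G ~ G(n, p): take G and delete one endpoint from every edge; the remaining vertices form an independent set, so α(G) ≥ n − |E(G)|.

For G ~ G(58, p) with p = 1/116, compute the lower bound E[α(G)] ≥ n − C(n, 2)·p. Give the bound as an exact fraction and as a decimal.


E[|E(G)|] = C(58, 2)·p = 1653 · (1/116) = 57/4.
E[α(G)] ≥ n − E[|E(G)|] = 58 − 57/4 = 175/4.
Numerically: ≈ 43.750.
(This is only a lower bound; the true E[α(G)] may be larger.)

E[α(G)] ≥ 175/4 ≈ 43.750.


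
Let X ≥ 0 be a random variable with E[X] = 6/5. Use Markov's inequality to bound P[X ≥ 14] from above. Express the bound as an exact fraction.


μ = E[X] = 6/5, a = 14.
Markov: P[X ≥ 14] ≤ μ/a = (6/5)/14 = 3/35.
Numerically: ≈ 0.085714.
(Since a = 14 > μ = 1.200000, the bound 3/35 is < 1 and informative.)

P[X ≥ 14] ≤ 3/35 ≈ 0.085714.


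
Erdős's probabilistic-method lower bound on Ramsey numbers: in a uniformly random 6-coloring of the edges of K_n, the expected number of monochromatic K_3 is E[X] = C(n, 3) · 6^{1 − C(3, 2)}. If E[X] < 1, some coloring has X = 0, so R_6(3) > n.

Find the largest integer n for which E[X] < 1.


We need C(n, 3) · 6^{1 − 3} < 1, i.e. C(n, 3) < 6^{3 − 1} = 36.
Check values of n near the boundary:
  n = 3: C(3, 3) = 1; 1 < 36? YES
  n = 4: C(4, 3) = 4; 4 < 36? YES
  n = 5: C(5, 3) = 10; 10 < 36? YES
  n = 6: C(6, 3) = 20; 20 < 36? YES
  n = 7: C(7, 3) = 35; 35 < 36? YES
  n = 8: C(8, 3) = 56; 56 < 36? NO
The largest n with C(n, 3) < 36 is n = 7 (where E[X] = 35/36 ≈ 0.9722222). Hence R_6(3) > 7, i.e. R_6(3) ≥ 8.

Largest n = 7; hence R_6(3) > 7.


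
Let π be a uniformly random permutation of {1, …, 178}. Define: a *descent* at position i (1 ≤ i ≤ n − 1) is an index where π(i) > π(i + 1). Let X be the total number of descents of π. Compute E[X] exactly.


Write X = Σ X_I over i = 1, …, 177, with X_I the indicator of one descent.
There are 177 indicators.
For each fixed i, the pair (π(i), π(i+1)) is a uniformly random ordered pair of distinct values from {1, …, 178}; by symmetry P[π(i) > π(i+1)] = 1/2.
By linearity: E[X] = 177 · (1/2) = (178 − 1) · (1/2) = 177/2 ≈ 88.5000.

E[X] = 177/2 = 88.5000.


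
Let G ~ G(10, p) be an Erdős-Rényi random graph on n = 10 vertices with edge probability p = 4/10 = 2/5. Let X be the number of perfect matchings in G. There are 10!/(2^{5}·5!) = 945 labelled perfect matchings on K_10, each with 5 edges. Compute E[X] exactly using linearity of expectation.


K_10 has 10!/(2^{5}·5!) = 945 labelled perfect matchings.
For each such perfect matching H, let X_H = 1 if all 5 edges of H are present in G. Then P[X_H = 1] = p^{5} = (2/5)^{5} = 32/3125.
Summing the indicators: E[X] = Σ_H E[X_H] = 945 · p^{5} = 945 · 32/3125 = 6048/625.
Numerically: E[X] ≈ 9.6768.

E[X] = 945 · (2/5)^{5} = 6048/625 ≈ 9.6768.


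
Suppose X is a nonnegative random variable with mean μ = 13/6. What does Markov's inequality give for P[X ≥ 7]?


μ = E[X] = 13/6, a = 7.
Markov: P[X ≥ 7] ≤ μ/a = (13/6)/7 = 13/42.
Numerically: ≈ 0.30952.
(Since a = 7 > μ = 2.16667, the bound 13/42 is < 1 and informative.)

P[X ≥ 7] ≤ 13/42 ≈ 0.30952.


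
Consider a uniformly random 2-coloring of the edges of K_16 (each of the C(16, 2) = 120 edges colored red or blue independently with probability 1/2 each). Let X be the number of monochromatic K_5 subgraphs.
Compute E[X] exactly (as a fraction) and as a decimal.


Let X = Σ_S X_S over the C(16, 5) = 4368 subsets S of size 5, where X_S = 1 if the K_5 on S is monochromatic.
For a fixed S, the K_5 on S has C(5, 2) = 10 edges. P[all 10 edges red] = (1/2)^10, and likewise for blue, so P[monochromatic] = 2·(1/2)^10 = 2^{1 − 10} = 1/512.
By linearity: E[X] = C(16, 5) · 2^{1 − 10} = 4368 · 1/512 = 273/32.
Numerically: E[X] ≈ 8.5312.

E[X] = C(16,5)·2^(1−C(5,2)) = 273/32 ≈ 8.5312.


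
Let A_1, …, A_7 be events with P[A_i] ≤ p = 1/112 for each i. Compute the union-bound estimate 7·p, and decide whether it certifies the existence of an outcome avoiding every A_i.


Union bound: P[∪_{i=1}^{7} A_i] ≤ Σ_i P[A_i] ≤ 7·p = 7·(1/112) = 1/16.
Numerically: 1/16 ≈ 0.06250.
Is 1/16 < 1? YES.
Since P[∪ A_i] ≤ 1/16 < 1, the complement has P[∩ A_i^c] ≥ 1 − 1/16 = 15/16 > 0, so some outcome avoids every A_i.

7·p = 1/16 ≈ 0.06250; existence CERTIFIED by the union bound.


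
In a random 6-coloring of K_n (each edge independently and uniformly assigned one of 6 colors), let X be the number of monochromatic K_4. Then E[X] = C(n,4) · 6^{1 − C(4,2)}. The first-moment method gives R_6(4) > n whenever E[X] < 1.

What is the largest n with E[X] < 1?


We need C(n, 4) · 6^{1 − 6} < 1, i.e. C(n, 4) < 6^{6 − 1} = 7776.
Check values of n near the boundary:
  n = 21: C(21, 4) = 5985; 5985 < 7776? YES
  n = 22: C(22, 4) = 7315; 7315 < 7776? YES
  n = 23: C(23, 4) = 8855; 8855 < 7776? NO
  n = 24: C(24, 4) = 10626; 10626 < 7776? NO
  n = 25: C(25, 4) = 12650; 12650 < 7776? NO
The largest n with C(n, 4) < 7776 is n = 22 (where E[X] = 7315/7776 ≈ 0.940715). Hence R_6(4) > 22, i.e. R_6(4) ≥ 23.

Largest n = 22; hence R_6(4) > 22.


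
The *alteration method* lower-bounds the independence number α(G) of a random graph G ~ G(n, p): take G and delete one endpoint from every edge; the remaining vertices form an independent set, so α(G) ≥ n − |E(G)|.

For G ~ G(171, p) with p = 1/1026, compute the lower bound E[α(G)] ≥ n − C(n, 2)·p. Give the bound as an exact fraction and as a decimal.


E[|E(G)|] = C(171, 2)·p = 14535 · (1/1026) = 85/6.
E[α(G)] ≥ n − E[|E(G)|] = 171 − 85/6 = 941/6.
Numerically: ≈ 156.8333.
(This is only a lower bound; the true E[α(G)] may be larger.)

E[α(G)] ≥ 941/6 ≈ 156.8333.
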